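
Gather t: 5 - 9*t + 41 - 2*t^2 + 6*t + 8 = -2*t^2 - 3*t + 54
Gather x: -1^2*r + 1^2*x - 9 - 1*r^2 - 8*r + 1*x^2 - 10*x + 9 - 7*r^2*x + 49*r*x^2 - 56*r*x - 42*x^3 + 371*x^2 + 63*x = -r^2 - 9*r - 42*x^3 + x^2*(49*r + 372) + x*(-7*r^2 - 56*r + 54)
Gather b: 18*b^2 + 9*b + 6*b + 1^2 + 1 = 18*b^2 + 15*b + 2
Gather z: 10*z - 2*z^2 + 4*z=-2*z^2 + 14*z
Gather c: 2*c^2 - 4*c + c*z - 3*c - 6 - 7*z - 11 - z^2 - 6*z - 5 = 2*c^2 + c*(z - 7) - z^2 - 13*z - 22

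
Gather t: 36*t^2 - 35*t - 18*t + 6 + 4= 36*t^2 - 53*t + 10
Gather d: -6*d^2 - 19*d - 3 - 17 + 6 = -6*d^2 - 19*d - 14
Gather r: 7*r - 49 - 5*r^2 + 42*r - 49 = -5*r^2 + 49*r - 98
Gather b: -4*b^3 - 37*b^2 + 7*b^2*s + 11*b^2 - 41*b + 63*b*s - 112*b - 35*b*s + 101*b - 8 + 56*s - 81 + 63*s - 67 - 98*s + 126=-4*b^3 + b^2*(7*s - 26) + b*(28*s - 52) + 21*s - 30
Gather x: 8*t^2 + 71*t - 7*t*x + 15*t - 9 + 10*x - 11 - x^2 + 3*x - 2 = 8*t^2 + 86*t - x^2 + x*(13 - 7*t) - 22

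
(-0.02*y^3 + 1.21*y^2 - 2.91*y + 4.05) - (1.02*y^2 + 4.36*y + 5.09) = -0.02*y^3 + 0.19*y^2 - 7.27*y - 1.04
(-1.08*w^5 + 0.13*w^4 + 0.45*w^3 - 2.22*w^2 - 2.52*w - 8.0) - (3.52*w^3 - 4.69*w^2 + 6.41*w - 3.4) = -1.08*w^5 + 0.13*w^4 - 3.07*w^3 + 2.47*w^2 - 8.93*w - 4.6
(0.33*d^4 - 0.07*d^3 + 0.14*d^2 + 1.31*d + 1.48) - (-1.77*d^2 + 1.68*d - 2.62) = 0.33*d^4 - 0.07*d^3 + 1.91*d^2 - 0.37*d + 4.1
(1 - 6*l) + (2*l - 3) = -4*l - 2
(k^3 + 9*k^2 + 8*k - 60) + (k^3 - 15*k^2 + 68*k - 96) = 2*k^3 - 6*k^2 + 76*k - 156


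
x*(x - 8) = x^2 - 8*x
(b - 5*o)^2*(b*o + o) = b^3*o - 10*b^2*o^2 + b^2*o + 25*b*o^3 - 10*b*o^2 + 25*o^3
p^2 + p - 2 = (p - 1)*(p + 2)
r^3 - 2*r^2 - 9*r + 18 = (r - 3)*(r - 2)*(r + 3)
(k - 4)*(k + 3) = k^2 - k - 12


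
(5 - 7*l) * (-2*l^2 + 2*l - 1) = 14*l^3 - 24*l^2 + 17*l - 5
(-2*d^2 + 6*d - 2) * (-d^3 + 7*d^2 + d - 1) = 2*d^5 - 20*d^4 + 42*d^3 - 6*d^2 - 8*d + 2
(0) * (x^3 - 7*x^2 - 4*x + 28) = 0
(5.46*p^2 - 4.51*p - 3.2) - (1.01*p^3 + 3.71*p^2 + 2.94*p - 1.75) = -1.01*p^3 + 1.75*p^2 - 7.45*p - 1.45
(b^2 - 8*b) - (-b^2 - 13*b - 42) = 2*b^2 + 5*b + 42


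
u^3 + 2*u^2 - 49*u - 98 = (u - 7)*(u + 2)*(u + 7)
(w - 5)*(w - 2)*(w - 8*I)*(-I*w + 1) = -I*w^4 - 7*w^3 + 7*I*w^3 + 49*w^2 - 18*I*w^2 - 70*w + 56*I*w - 80*I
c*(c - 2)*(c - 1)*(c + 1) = c^4 - 2*c^3 - c^2 + 2*c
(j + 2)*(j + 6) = j^2 + 8*j + 12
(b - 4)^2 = b^2 - 8*b + 16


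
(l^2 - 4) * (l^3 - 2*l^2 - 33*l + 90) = l^5 - 2*l^4 - 37*l^3 + 98*l^2 + 132*l - 360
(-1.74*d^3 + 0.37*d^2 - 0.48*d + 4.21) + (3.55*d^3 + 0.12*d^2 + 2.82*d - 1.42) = 1.81*d^3 + 0.49*d^2 + 2.34*d + 2.79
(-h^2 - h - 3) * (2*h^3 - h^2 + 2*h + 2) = -2*h^5 - h^4 - 7*h^3 - h^2 - 8*h - 6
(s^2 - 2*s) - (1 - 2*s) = s^2 - 1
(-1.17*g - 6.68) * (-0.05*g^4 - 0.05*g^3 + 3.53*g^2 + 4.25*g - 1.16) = 0.0585*g^5 + 0.3925*g^4 - 3.7961*g^3 - 28.5529*g^2 - 27.0328*g + 7.7488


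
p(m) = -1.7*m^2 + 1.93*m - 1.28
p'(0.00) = 1.93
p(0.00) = -1.28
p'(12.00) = -38.87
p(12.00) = -222.92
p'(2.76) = -7.45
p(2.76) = -8.90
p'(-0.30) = 2.95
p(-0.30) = -2.01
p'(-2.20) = 9.41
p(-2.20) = -13.75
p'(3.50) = -9.97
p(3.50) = -15.35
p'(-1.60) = 7.37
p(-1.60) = -8.72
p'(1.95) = -4.70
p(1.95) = -3.98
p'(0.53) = 0.13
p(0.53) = -0.73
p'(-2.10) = 9.07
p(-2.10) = -12.83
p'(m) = 1.93 - 3.4*m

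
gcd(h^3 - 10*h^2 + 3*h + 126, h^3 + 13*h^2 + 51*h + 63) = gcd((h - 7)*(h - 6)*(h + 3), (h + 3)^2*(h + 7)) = h + 3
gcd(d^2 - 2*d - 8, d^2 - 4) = d + 2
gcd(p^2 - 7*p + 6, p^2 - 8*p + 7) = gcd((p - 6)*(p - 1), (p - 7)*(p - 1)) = p - 1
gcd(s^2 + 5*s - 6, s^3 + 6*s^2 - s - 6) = s^2 + 5*s - 6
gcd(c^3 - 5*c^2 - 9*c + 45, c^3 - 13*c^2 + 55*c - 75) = c^2 - 8*c + 15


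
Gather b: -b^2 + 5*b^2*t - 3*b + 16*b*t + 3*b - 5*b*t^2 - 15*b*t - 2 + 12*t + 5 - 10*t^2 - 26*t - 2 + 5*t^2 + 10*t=b^2*(5*t - 1) + b*(-5*t^2 + t) - 5*t^2 - 4*t + 1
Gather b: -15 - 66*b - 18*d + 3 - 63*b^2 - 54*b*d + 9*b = -63*b^2 + b*(-54*d - 57) - 18*d - 12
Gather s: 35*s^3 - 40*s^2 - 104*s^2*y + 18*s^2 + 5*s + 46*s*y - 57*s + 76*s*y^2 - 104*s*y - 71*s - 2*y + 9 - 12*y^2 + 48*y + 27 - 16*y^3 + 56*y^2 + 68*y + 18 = 35*s^3 + s^2*(-104*y - 22) + s*(76*y^2 - 58*y - 123) - 16*y^3 + 44*y^2 + 114*y + 54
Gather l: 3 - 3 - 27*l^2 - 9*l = -27*l^2 - 9*l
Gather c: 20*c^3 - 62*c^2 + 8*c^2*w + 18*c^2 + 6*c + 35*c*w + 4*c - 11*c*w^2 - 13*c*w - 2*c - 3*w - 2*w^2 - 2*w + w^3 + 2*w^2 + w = 20*c^3 + c^2*(8*w - 44) + c*(-11*w^2 + 22*w + 8) + w^3 - 4*w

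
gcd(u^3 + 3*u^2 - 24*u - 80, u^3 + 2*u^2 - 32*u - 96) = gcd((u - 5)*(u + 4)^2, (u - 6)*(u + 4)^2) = u^2 + 8*u + 16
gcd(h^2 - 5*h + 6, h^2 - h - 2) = h - 2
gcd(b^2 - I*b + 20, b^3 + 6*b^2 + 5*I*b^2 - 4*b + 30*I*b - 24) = b + 4*I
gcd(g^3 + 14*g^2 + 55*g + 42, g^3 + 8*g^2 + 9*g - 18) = g + 6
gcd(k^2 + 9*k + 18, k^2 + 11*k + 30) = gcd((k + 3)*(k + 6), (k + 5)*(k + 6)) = k + 6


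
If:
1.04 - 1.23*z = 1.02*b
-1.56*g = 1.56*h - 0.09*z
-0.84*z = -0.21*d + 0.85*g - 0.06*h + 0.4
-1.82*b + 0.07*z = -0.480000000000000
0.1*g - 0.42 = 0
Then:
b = 0.29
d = 22.52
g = 4.20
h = -4.16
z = 0.61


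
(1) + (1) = 2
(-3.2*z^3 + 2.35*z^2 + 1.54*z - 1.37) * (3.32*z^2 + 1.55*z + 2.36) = -10.624*z^5 + 2.842*z^4 + 1.2033*z^3 + 3.3846*z^2 + 1.5109*z - 3.2332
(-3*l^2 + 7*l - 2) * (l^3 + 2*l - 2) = -3*l^5 + 7*l^4 - 8*l^3 + 20*l^2 - 18*l + 4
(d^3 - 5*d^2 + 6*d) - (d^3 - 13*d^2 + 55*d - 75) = 8*d^2 - 49*d + 75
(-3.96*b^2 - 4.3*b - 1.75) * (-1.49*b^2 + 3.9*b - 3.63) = 5.9004*b^4 - 9.037*b^3 + 0.212299999999999*b^2 + 8.784*b + 6.3525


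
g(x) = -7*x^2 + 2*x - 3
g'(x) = 2 - 14*x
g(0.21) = -2.89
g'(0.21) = -0.94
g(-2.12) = -38.70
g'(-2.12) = 31.68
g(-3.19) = -80.61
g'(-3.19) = 46.66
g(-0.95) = -11.22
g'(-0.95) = 15.30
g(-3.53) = -97.29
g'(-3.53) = 51.42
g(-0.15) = -3.46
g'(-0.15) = 4.10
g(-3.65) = -103.56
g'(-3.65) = 53.10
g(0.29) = -3.01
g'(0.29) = -2.06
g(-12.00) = -1035.00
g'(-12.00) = 170.00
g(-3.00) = -72.00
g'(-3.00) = 44.00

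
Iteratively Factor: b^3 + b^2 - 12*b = (b)*(b^2 + b - 12) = b*(b - 3)*(b + 4)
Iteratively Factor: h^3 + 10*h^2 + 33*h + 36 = (h + 3)*(h^2 + 7*h + 12) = (h + 3)*(h + 4)*(h + 3)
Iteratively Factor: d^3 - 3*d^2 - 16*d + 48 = (d - 3)*(d^2 - 16) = (d - 4)*(d - 3)*(d + 4)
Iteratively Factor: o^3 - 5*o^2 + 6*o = (o - 2)*(o^2 - 3*o) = (o - 3)*(o - 2)*(o)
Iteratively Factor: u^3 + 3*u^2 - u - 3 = (u + 1)*(u^2 + 2*u - 3) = (u + 1)*(u + 3)*(u - 1)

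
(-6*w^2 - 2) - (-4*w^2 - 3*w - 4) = -2*w^2 + 3*w + 2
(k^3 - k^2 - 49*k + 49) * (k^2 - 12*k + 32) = k^5 - 13*k^4 - 5*k^3 + 605*k^2 - 2156*k + 1568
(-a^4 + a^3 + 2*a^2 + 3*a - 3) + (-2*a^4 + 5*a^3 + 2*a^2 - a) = -3*a^4 + 6*a^3 + 4*a^2 + 2*a - 3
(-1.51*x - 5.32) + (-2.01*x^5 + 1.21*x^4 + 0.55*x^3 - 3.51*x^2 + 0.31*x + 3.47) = -2.01*x^5 + 1.21*x^4 + 0.55*x^3 - 3.51*x^2 - 1.2*x - 1.85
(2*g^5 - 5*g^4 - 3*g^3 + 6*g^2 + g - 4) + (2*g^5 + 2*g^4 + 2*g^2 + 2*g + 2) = 4*g^5 - 3*g^4 - 3*g^3 + 8*g^2 + 3*g - 2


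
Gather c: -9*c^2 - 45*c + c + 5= -9*c^2 - 44*c + 5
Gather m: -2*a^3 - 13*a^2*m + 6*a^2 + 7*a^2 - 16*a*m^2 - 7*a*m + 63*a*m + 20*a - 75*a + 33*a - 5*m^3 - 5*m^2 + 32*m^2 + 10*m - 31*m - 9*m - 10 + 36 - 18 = -2*a^3 + 13*a^2 - 22*a - 5*m^3 + m^2*(27 - 16*a) + m*(-13*a^2 + 56*a - 30) + 8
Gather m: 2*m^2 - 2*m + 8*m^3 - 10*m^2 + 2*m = 8*m^3 - 8*m^2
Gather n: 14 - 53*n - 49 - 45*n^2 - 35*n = -45*n^2 - 88*n - 35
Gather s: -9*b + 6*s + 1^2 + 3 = -9*b + 6*s + 4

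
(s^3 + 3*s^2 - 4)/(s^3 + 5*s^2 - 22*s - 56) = (s^2 + s - 2)/(s^2 + 3*s - 28)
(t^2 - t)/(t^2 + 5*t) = (t - 1)/(t + 5)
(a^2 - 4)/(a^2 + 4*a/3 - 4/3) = 3*(a - 2)/(3*a - 2)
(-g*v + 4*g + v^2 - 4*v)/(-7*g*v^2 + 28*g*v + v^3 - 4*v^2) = (-g + v)/(v*(-7*g + v))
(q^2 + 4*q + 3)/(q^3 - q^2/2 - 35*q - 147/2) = 2*(q + 1)/(2*q^2 - 7*q - 49)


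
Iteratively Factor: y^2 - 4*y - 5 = (y - 5)*(y + 1)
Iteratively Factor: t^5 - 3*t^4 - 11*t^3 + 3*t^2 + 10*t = (t - 1)*(t^4 - 2*t^3 - 13*t^2 - 10*t) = (t - 1)*(t + 2)*(t^3 - 4*t^2 - 5*t) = t*(t - 1)*(t + 2)*(t^2 - 4*t - 5) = t*(t - 5)*(t - 1)*(t + 2)*(t + 1)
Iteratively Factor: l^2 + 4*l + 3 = (l + 3)*(l + 1)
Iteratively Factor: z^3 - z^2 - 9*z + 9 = (z - 1)*(z^2 - 9) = (z - 1)*(z + 3)*(z - 3)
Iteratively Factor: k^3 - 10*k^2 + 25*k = (k - 5)*(k^2 - 5*k) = (k - 5)^2*(k)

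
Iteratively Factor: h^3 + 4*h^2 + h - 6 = (h - 1)*(h^2 + 5*h + 6) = (h - 1)*(h + 3)*(h + 2)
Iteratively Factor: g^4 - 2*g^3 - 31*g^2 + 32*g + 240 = (g - 5)*(g^3 + 3*g^2 - 16*g - 48) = (g - 5)*(g - 4)*(g^2 + 7*g + 12) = (g - 5)*(g - 4)*(g + 3)*(g + 4)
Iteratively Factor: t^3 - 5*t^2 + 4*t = (t - 4)*(t^2 - t) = t*(t - 4)*(t - 1)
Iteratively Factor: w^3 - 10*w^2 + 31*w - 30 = (w - 5)*(w^2 - 5*w + 6) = (w - 5)*(w - 3)*(w - 2)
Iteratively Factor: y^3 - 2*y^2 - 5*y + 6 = (y + 2)*(y^2 - 4*y + 3) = (y - 3)*(y + 2)*(y - 1)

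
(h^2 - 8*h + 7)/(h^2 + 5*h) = (h^2 - 8*h + 7)/(h*(h + 5))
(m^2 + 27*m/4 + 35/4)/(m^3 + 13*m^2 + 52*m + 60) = (m + 7/4)/(m^2 + 8*m + 12)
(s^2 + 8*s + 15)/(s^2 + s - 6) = (s + 5)/(s - 2)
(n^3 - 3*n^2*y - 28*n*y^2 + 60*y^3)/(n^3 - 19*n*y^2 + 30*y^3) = (-n + 6*y)/(-n + 3*y)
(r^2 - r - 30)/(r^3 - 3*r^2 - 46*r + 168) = (r + 5)/(r^2 + 3*r - 28)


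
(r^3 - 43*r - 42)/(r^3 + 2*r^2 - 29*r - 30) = (r - 7)/(r - 5)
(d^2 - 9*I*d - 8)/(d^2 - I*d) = (d - 8*I)/d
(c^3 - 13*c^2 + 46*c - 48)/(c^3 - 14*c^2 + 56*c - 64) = (c - 3)/(c - 4)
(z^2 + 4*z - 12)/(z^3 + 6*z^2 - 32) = (z + 6)/(z^2 + 8*z + 16)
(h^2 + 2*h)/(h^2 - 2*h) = (h + 2)/(h - 2)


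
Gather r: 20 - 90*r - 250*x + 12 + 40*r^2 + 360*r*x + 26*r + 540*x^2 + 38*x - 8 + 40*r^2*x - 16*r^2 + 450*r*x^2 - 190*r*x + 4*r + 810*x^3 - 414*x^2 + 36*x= r^2*(40*x + 24) + r*(450*x^2 + 170*x - 60) + 810*x^3 + 126*x^2 - 176*x + 24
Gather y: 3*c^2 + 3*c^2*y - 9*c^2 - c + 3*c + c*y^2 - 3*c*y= -6*c^2 + c*y^2 + 2*c + y*(3*c^2 - 3*c)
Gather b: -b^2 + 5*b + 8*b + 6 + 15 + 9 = -b^2 + 13*b + 30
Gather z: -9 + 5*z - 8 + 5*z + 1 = 10*z - 16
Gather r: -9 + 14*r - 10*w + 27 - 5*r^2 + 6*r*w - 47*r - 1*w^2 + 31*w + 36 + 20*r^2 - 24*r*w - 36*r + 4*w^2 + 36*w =15*r^2 + r*(-18*w - 69) + 3*w^2 + 57*w + 54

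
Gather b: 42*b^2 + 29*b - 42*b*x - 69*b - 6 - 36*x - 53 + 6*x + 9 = 42*b^2 + b*(-42*x - 40) - 30*x - 50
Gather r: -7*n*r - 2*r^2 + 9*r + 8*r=-2*r^2 + r*(17 - 7*n)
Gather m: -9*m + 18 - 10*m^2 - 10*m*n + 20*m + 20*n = -10*m^2 + m*(11 - 10*n) + 20*n + 18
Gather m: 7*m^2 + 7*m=7*m^2 + 7*m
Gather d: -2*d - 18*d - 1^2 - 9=-20*d - 10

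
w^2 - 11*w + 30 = (w - 6)*(w - 5)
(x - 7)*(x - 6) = x^2 - 13*x + 42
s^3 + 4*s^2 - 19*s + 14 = (s - 2)*(s - 1)*(s + 7)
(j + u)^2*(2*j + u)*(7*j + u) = 14*j^4 + 37*j^3*u + 33*j^2*u^2 + 11*j*u^3 + u^4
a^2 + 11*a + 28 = (a + 4)*(a + 7)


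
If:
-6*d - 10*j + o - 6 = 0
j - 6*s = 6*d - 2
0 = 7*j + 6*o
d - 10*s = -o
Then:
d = 364/2517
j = -516/839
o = 602/839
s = 217/2517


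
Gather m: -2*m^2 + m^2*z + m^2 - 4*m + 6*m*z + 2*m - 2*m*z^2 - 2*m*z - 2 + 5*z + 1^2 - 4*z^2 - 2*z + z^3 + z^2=m^2*(z - 1) + m*(-2*z^2 + 4*z - 2) + z^3 - 3*z^2 + 3*z - 1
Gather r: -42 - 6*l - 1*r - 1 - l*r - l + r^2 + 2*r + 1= -7*l + r^2 + r*(1 - l) - 42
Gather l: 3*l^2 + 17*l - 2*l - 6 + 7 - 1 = 3*l^2 + 15*l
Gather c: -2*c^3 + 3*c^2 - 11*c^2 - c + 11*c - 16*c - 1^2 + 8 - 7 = -2*c^3 - 8*c^2 - 6*c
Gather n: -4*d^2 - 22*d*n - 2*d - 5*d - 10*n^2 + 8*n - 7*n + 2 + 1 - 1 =-4*d^2 - 7*d - 10*n^2 + n*(1 - 22*d) + 2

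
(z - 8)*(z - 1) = z^2 - 9*z + 8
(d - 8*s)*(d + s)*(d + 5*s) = d^3 - 2*d^2*s - 43*d*s^2 - 40*s^3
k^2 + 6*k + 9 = (k + 3)^2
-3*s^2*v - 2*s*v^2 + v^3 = v*(-3*s + v)*(s + v)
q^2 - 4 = (q - 2)*(q + 2)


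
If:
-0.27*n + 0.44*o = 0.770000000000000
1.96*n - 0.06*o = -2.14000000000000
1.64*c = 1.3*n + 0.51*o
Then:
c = -0.50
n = -1.06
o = 1.10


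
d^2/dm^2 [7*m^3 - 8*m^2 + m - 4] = 42*m - 16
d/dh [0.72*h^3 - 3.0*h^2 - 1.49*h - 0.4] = 2.16*h^2 - 6.0*h - 1.49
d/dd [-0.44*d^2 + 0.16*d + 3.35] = 0.16 - 0.88*d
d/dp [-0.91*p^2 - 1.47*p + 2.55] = -1.82*p - 1.47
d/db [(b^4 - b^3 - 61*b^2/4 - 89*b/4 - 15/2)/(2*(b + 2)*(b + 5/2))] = (16*b^3 + 36*b^2 - 120*b - 155)/(4*(4*b^2 + 20*b + 25))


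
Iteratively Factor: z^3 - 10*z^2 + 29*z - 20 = (z - 1)*(z^2 - 9*z + 20) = (z - 4)*(z - 1)*(z - 5)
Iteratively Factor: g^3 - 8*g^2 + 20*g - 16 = (g - 2)*(g^2 - 6*g + 8) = (g - 2)^2*(g - 4)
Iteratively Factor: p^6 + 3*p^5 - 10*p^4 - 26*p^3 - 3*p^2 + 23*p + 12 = (p + 1)*(p^5 + 2*p^4 - 12*p^3 - 14*p^2 + 11*p + 12) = (p - 3)*(p + 1)*(p^4 + 5*p^3 + 3*p^2 - 5*p - 4) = (p - 3)*(p + 1)^2*(p^3 + 4*p^2 - p - 4) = (p - 3)*(p + 1)^2*(p + 4)*(p^2 - 1) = (p - 3)*(p - 1)*(p + 1)^2*(p + 4)*(p + 1)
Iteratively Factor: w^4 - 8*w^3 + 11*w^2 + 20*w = (w - 5)*(w^3 - 3*w^2 - 4*w) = (w - 5)*(w - 4)*(w^2 + w) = (w - 5)*(w - 4)*(w + 1)*(w)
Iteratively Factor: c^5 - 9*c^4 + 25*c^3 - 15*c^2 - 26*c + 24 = (c - 3)*(c^4 - 6*c^3 + 7*c^2 + 6*c - 8) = (c - 3)*(c - 2)*(c^3 - 4*c^2 - c + 4) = (c - 3)*(c - 2)*(c + 1)*(c^2 - 5*c + 4) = (c - 4)*(c - 3)*(c - 2)*(c + 1)*(c - 1)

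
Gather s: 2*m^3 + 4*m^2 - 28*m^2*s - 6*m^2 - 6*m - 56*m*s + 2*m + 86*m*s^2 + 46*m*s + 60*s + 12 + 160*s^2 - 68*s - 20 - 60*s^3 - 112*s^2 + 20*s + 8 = 2*m^3 - 2*m^2 - 4*m - 60*s^3 + s^2*(86*m + 48) + s*(-28*m^2 - 10*m + 12)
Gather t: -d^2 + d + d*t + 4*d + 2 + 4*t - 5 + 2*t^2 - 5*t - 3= -d^2 + 5*d + 2*t^2 + t*(d - 1) - 6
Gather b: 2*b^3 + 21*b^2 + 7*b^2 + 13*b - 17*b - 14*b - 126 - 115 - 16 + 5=2*b^3 + 28*b^2 - 18*b - 252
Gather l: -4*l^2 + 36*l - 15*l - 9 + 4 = -4*l^2 + 21*l - 5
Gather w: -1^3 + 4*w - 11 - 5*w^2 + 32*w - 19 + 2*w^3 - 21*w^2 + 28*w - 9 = 2*w^3 - 26*w^2 + 64*w - 40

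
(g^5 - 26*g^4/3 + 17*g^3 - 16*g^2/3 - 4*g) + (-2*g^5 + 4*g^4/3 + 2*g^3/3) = -g^5 - 22*g^4/3 + 53*g^3/3 - 16*g^2/3 - 4*g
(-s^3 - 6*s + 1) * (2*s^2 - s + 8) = -2*s^5 + s^4 - 20*s^3 + 8*s^2 - 49*s + 8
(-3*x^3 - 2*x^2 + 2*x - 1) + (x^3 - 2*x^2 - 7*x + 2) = -2*x^3 - 4*x^2 - 5*x + 1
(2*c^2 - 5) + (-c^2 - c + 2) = c^2 - c - 3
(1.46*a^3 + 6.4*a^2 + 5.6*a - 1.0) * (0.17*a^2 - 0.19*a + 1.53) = 0.2482*a^5 + 0.8106*a^4 + 1.9698*a^3 + 8.558*a^2 + 8.758*a - 1.53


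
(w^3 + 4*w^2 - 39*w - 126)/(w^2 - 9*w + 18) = (w^2 + 10*w + 21)/(w - 3)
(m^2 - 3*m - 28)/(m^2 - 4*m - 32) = (m - 7)/(m - 8)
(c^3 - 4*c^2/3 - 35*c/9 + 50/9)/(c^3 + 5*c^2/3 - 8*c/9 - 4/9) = (9*c^2 - 30*c + 25)/(9*c^2 - 3*c - 2)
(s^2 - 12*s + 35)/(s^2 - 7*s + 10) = (s - 7)/(s - 2)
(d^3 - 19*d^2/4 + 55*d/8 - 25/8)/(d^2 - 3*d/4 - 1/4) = (8*d^2 - 30*d + 25)/(2*(4*d + 1))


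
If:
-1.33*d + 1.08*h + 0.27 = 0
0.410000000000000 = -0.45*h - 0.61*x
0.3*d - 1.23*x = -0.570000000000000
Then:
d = -0.83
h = -1.27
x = 0.26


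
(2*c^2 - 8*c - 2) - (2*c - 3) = 2*c^2 - 10*c + 1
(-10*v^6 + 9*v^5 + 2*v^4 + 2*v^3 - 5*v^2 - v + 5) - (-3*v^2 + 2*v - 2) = -10*v^6 + 9*v^5 + 2*v^4 + 2*v^3 - 2*v^2 - 3*v + 7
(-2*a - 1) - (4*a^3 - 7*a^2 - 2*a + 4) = -4*a^3 + 7*a^2 - 5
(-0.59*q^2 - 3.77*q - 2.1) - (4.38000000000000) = -0.59*q^2 - 3.77*q - 6.48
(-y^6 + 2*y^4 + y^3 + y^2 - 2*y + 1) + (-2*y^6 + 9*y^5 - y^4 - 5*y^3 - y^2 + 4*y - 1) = -3*y^6 + 9*y^5 + y^4 - 4*y^3 + 2*y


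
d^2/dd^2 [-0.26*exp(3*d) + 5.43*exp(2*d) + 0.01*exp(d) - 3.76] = (-2.34*exp(2*d) + 21.72*exp(d) + 0.01)*exp(d)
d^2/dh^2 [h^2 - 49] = 2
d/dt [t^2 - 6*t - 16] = 2*t - 6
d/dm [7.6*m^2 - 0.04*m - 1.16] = 15.2*m - 0.04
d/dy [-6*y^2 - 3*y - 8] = -12*y - 3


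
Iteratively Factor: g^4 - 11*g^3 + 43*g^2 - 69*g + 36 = (g - 1)*(g^3 - 10*g^2 + 33*g - 36) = (g - 3)*(g - 1)*(g^2 - 7*g + 12) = (g - 3)^2*(g - 1)*(g - 4)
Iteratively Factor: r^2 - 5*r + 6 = (r - 2)*(r - 3)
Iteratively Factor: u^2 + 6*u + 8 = (u + 4)*(u + 2)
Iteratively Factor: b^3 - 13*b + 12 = (b - 1)*(b^2 + b - 12) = (b - 1)*(b + 4)*(b - 3)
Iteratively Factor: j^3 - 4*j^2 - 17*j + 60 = (j - 3)*(j^2 - j - 20) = (j - 5)*(j - 3)*(j + 4)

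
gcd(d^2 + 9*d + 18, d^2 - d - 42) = d + 6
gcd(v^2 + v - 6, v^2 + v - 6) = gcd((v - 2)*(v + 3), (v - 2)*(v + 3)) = v^2 + v - 6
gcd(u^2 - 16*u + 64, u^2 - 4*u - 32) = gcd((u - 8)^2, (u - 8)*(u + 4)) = u - 8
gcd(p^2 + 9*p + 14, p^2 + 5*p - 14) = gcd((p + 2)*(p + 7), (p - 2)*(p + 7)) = p + 7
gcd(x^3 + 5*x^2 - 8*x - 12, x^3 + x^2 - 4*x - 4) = x^2 - x - 2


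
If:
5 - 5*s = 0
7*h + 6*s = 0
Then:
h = -6/7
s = 1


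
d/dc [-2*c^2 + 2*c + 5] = 2 - 4*c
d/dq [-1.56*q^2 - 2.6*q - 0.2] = -3.12*q - 2.6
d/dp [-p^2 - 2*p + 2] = -2*p - 2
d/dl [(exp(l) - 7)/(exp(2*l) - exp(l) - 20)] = (-(exp(l) - 7)*(2*exp(l) - 1) + exp(2*l) - exp(l) - 20)*exp(l)/(-exp(2*l) + exp(l) + 20)^2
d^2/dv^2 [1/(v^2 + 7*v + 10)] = 2*(-v^2 - 7*v + (2*v + 7)^2 - 10)/(v^2 + 7*v + 10)^3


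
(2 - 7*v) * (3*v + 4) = -21*v^2 - 22*v + 8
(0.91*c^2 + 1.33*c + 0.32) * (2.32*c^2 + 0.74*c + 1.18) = 2.1112*c^4 + 3.759*c^3 + 2.8004*c^2 + 1.8062*c + 0.3776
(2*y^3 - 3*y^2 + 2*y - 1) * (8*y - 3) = 16*y^4 - 30*y^3 + 25*y^2 - 14*y + 3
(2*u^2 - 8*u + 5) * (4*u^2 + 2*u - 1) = 8*u^4 - 28*u^3 + 2*u^2 + 18*u - 5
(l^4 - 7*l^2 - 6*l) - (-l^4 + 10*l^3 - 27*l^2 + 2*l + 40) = 2*l^4 - 10*l^3 + 20*l^2 - 8*l - 40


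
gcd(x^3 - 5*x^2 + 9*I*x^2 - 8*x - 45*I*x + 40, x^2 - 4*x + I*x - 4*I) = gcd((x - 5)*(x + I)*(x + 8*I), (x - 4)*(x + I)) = x + I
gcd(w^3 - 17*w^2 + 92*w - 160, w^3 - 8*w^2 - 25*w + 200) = w^2 - 13*w + 40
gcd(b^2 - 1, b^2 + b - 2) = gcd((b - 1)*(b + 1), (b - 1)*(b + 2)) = b - 1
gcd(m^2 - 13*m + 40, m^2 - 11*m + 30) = m - 5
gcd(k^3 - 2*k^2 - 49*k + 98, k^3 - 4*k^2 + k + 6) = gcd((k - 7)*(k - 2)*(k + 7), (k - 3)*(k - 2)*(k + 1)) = k - 2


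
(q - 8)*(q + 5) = q^2 - 3*q - 40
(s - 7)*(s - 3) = s^2 - 10*s + 21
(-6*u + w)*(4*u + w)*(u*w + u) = -24*u^3*w - 24*u^3 - 2*u^2*w^2 - 2*u^2*w + u*w^3 + u*w^2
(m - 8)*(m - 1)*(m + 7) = m^3 - 2*m^2 - 55*m + 56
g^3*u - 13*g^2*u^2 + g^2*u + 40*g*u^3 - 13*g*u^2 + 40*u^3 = (g - 8*u)*(g - 5*u)*(g*u + u)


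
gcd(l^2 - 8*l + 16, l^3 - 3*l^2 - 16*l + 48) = l - 4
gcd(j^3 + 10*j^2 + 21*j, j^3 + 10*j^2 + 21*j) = j^3 + 10*j^2 + 21*j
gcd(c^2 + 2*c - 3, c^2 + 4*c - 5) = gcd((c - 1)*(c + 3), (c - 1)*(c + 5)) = c - 1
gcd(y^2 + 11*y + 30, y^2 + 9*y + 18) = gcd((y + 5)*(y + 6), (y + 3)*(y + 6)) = y + 6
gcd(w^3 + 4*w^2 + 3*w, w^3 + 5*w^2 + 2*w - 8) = 1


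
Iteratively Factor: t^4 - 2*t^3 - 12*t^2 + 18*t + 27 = (t - 3)*(t^3 + t^2 - 9*t - 9) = (t - 3)*(t + 3)*(t^2 - 2*t - 3) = (t - 3)^2*(t + 3)*(t + 1)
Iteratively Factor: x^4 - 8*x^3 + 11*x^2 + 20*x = (x - 4)*(x^3 - 4*x^2 - 5*x) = x*(x - 4)*(x^2 - 4*x - 5) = x*(x - 5)*(x - 4)*(x + 1)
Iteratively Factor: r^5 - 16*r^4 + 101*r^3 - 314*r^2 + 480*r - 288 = (r - 4)*(r^4 - 12*r^3 + 53*r^2 - 102*r + 72) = (r - 4)*(r - 2)*(r^3 - 10*r^2 + 33*r - 36) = (r - 4)*(r - 3)*(r - 2)*(r^2 - 7*r + 12) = (r - 4)*(r - 3)^2*(r - 2)*(r - 4)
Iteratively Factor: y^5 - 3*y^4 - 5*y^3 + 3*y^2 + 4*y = (y)*(y^4 - 3*y^3 - 5*y^2 + 3*y + 4) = y*(y + 1)*(y^3 - 4*y^2 - y + 4) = y*(y - 1)*(y + 1)*(y^2 - 3*y - 4) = y*(y - 4)*(y - 1)*(y + 1)*(y + 1)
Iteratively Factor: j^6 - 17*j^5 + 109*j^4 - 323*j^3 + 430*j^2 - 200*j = (j - 5)*(j^5 - 12*j^4 + 49*j^3 - 78*j^2 + 40*j) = (j - 5)*(j - 4)*(j^4 - 8*j^3 + 17*j^2 - 10*j) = (j - 5)*(j - 4)*(j - 2)*(j^3 - 6*j^2 + 5*j) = (j - 5)*(j - 4)*(j - 2)*(j - 1)*(j^2 - 5*j) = j*(j - 5)*(j - 4)*(j - 2)*(j - 1)*(j - 5)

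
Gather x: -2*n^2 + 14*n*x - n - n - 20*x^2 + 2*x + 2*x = -2*n^2 - 2*n - 20*x^2 + x*(14*n + 4)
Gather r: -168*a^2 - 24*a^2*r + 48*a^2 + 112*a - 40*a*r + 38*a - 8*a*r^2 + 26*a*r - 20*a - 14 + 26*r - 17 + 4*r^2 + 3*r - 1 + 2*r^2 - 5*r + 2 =-120*a^2 + 130*a + r^2*(6 - 8*a) + r*(-24*a^2 - 14*a + 24) - 30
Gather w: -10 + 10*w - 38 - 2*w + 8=8*w - 40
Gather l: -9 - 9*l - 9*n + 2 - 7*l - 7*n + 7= -16*l - 16*n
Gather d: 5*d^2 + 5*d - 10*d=5*d^2 - 5*d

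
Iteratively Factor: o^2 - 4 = (o + 2)*(o - 2)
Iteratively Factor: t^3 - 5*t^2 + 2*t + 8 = (t + 1)*(t^2 - 6*t + 8) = (t - 4)*(t + 1)*(t - 2)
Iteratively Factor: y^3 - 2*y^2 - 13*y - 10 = (y + 2)*(y^2 - 4*y - 5) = (y - 5)*(y + 2)*(y + 1)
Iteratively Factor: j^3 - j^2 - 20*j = (j)*(j^2 - j - 20) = j*(j - 5)*(j + 4)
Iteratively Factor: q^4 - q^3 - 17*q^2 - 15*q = (q)*(q^3 - q^2 - 17*q - 15) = q*(q + 3)*(q^2 - 4*q - 5) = q*(q - 5)*(q + 3)*(q + 1)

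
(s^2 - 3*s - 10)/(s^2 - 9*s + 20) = (s + 2)/(s - 4)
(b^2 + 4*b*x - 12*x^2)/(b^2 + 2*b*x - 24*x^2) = (-b + 2*x)/(-b + 4*x)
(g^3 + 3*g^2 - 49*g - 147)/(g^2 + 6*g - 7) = (g^2 - 4*g - 21)/(g - 1)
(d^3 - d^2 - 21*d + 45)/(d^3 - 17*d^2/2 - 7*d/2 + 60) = 2*(d^2 + 2*d - 15)/(2*d^2 - 11*d - 40)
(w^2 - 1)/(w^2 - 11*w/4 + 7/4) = 4*(w + 1)/(4*w - 7)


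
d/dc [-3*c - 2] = -3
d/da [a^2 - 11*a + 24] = 2*a - 11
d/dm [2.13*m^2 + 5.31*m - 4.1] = 4.26*m + 5.31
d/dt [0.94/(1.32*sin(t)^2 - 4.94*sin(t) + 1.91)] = (4.6436 - 2.4816*sin(t))*cos(t)/(1.32*sin(t)^2 - 4.94*sin(t) + 1.91)^2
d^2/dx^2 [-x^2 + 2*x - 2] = -2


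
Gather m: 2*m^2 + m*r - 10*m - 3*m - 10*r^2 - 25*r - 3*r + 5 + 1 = 2*m^2 + m*(r - 13) - 10*r^2 - 28*r + 6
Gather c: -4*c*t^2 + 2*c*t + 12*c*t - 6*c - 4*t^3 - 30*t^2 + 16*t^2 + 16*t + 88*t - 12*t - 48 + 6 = c*(-4*t^2 + 14*t - 6) - 4*t^3 - 14*t^2 + 92*t - 42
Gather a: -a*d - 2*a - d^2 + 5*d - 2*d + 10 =a*(-d - 2) - d^2 + 3*d + 10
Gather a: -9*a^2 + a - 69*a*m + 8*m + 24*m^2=-9*a^2 + a*(1 - 69*m) + 24*m^2 + 8*m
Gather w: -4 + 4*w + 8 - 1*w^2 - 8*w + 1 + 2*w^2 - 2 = w^2 - 4*w + 3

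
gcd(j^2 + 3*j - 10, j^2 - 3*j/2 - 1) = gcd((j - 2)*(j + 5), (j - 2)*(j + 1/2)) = j - 2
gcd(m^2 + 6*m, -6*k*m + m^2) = m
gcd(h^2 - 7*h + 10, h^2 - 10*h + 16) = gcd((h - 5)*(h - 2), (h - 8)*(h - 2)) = h - 2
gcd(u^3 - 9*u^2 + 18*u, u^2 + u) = u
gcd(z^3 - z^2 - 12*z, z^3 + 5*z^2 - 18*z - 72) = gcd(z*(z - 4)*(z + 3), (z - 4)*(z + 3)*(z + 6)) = z^2 - z - 12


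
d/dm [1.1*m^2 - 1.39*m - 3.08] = 2.2*m - 1.39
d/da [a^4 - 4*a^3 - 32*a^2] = 4*a*(a^2 - 3*a - 16)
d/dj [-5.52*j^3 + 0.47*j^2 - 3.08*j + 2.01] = -16.56*j^2 + 0.94*j - 3.08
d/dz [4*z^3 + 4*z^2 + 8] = 4*z*(3*z + 2)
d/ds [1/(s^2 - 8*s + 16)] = 2*(4 - s)/(s^2 - 8*s + 16)^2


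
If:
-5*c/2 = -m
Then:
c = 2*m/5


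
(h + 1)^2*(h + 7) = h^3 + 9*h^2 + 15*h + 7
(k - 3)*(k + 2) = k^2 - k - 6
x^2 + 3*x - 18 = (x - 3)*(x + 6)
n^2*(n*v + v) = n^3*v + n^2*v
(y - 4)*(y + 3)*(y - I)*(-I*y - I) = -I*y^4 - y^3 + 13*I*y^2 + 13*y + 12*I*y + 12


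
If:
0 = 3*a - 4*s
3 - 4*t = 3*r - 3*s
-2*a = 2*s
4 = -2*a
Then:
No Solution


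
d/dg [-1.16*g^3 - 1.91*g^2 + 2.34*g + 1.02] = -3.48*g^2 - 3.82*g + 2.34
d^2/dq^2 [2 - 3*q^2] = -6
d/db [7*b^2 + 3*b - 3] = 14*b + 3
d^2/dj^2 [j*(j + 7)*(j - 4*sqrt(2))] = 6*j - 8*sqrt(2) + 14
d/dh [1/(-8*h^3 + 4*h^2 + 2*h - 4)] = (12*h^2 - 4*h - 1)/(2*(4*h^3 - 2*h^2 - h + 2)^2)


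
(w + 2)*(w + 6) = w^2 + 8*w + 12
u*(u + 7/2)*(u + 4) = u^3 + 15*u^2/2 + 14*u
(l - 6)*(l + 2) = l^2 - 4*l - 12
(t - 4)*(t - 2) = t^2 - 6*t + 8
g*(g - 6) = g^2 - 6*g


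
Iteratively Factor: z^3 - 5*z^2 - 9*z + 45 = (z - 5)*(z^2 - 9) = (z - 5)*(z + 3)*(z - 3)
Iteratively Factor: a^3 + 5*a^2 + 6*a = (a + 3)*(a^2 + 2*a) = a*(a + 3)*(a + 2)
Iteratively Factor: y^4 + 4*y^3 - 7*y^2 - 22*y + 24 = (y + 3)*(y^3 + y^2 - 10*y + 8) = (y - 2)*(y + 3)*(y^2 + 3*y - 4) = (y - 2)*(y - 1)*(y + 3)*(y + 4)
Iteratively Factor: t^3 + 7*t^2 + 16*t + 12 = (t + 2)*(t^2 + 5*t + 6) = (t + 2)*(t + 3)*(t + 2)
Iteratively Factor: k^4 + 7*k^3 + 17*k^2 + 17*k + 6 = (k + 1)*(k^3 + 6*k^2 + 11*k + 6) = (k + 1)^2*(k^2 + 5*k + 6) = (k + 1)^2*(k + 2)*(k + 3)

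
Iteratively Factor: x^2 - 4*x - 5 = (x + 1)*(x - 5)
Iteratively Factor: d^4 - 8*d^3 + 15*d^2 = (d - 5)*(d^3 - 3*d^2) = d*(d - 5)*(d^2 - 3*d) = d^2*(d - 5)*(d - 3)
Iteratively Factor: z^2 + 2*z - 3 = (z + 3)*(z - 1)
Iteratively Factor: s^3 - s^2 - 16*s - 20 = (s - 5)*(s^2 + 4*s + 4) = (s - 5)*(s + 2)*(s + 2)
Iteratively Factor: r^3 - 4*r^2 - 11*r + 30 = (r - 5)*(r^2 + r - 6) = (r - 5)*(r - 2)*(r + 3)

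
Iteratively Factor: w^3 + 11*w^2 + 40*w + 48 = (w + 4)*(w^2 + 7*w + 12) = (w + 3)*(w + 4)*(w + 4)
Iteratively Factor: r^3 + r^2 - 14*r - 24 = (r - 4)*(r^2 + 5*r + 6) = (r - 4)*(r + 3)*(r + 2)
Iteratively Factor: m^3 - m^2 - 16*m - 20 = (m + 2)*(m^2 - 3*m - 10) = (m - 5)*(m + 2)*(m + 2)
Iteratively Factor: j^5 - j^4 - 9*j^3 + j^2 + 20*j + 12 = (j + 1)*(j^4 - 2*j^3 - 7*j^2 + 8*j + 12) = (j - 3)*(j + 1)*(j^3 + j^2 - 4*j - 4) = (j - 3)*(j + 1)^2*(j^2 - 4) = (j - 3)*(j + 1)^2*(j + 2)*(j - 2)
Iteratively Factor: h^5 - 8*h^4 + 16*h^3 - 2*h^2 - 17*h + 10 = (h - 1)*(h^4 - 7*h^3 + 9*h^2 + 7*h - 10) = (h - 1)^2*(h^3 - 6*h^2 + 3*h + 10) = (h - 1)^2*(h + 1)*(h^2 - 7*h + 10) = (h - 5)*(h - 1)^2*(h + 1)*(h - 2)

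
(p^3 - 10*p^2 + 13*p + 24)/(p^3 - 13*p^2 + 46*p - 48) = (p + 1)/(p - 2)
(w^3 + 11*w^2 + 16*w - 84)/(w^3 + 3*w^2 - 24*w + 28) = (w + 6)/(w - 2)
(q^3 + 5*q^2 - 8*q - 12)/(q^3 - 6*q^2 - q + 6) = (q^2 + 4*q - 12)/(q^2 - 7*q + 6)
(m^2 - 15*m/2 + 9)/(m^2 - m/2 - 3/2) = (m - 6)/(m + 1)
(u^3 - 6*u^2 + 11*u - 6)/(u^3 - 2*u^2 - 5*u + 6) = (u - 2)/(u + 2)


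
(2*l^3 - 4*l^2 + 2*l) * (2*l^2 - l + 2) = 4*l^5 - 10*l^4 + 12*l^3 - 10*l^2 + 4*l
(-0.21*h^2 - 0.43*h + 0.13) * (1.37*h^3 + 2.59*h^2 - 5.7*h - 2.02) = -0.2877*h^5 - 1.133*h^4 + 0.2614*h^3 + 3.2119*h^2 + 0.1276*h - 0.2626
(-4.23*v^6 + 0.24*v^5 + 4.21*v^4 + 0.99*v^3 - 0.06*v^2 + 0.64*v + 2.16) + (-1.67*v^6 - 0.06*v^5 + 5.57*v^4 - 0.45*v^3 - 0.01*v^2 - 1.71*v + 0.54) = -5.9*v^6 + 0.18*v^5 + 9.78*v^4 + 0.54*v^3 - 0.07*v^2 - 1.07*v + 2.7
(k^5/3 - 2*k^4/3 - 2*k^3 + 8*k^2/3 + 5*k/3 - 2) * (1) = k^5/3 - 2*k^4/3 - 2*k^3 + 8*k^2/3 + 5*k/3 - 2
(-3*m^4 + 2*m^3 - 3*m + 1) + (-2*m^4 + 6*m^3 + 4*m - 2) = -5*m^4 + 8*m^3 + m - 1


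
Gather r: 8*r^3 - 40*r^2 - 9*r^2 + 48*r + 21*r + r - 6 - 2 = 8*r^3 - 49*r^2 + 70*r - 8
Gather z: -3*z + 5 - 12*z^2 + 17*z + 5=-12*z^2 + 14*z + 10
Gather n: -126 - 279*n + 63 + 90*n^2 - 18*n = 90*n^2 - 297*n - 63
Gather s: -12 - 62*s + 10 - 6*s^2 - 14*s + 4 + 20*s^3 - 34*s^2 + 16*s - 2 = 20*s^3 - 40*s^2 - 60*s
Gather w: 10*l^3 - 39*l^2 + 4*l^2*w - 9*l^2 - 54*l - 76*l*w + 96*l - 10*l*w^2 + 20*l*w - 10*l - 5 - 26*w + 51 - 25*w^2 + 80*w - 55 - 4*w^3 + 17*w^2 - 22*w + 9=10*l^3 - 48*l^2 + 32*l - 4*w^3 + w^2*(-10*l - 8) + w*(4*l^2 - 56*l + 32)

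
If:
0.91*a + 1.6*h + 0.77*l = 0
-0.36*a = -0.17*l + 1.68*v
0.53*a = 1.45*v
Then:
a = 2.73584905660377*v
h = -9.10004855715871*v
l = 15.6759156492786*v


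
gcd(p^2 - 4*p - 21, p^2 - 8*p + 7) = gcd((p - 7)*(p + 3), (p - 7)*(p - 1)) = p - 7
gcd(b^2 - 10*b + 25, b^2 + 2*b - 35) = b - 5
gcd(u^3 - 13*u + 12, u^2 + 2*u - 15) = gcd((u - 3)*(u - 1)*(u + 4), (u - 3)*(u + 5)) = u - 3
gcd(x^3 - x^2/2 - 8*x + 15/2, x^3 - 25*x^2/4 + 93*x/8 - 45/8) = x - 5/2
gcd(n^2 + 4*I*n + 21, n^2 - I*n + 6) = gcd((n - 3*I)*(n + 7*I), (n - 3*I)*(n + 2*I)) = n - 3*I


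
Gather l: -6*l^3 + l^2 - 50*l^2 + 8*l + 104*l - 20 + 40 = -6*l^3 - 49*l^2 + 112*l + 20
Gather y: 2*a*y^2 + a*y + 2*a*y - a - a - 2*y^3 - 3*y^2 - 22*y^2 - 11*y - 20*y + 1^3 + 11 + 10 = -2*a - 2*y^3 + y^2*(2*a - 25) + y*(3*a - 31) + 22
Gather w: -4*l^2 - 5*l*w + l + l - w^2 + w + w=-4*l^2 + 2*l - w^2 + w*(2 - 5*l)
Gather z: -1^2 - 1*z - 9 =-z - 10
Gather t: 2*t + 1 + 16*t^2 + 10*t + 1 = 16*t^2 + 12*t + 2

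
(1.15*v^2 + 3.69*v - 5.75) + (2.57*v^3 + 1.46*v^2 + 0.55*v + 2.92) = 2.57*v^3 + 2.61*v^2 + 4.24*v - 2.83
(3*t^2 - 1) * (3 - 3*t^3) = -9*t^5 + 3*t^3 + 9*t^2 - 3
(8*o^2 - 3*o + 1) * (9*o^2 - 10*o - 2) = 72*o^4 - 107*o^3 + 23*o^2 - 4*o - 2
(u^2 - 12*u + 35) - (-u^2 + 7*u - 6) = 2*u^2 - 19*u + 41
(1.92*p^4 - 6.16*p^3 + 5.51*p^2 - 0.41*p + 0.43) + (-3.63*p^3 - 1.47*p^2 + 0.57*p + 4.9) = 1.92*p^4 - 9.79*p^3 + 4.04*p^2 + 0.16*p + 5.33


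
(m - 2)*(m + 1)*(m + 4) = m^3 + 3*m^2 - 6*m - 8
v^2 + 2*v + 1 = (v + 1)^2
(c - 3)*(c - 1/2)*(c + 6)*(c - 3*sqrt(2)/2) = c^4 - 3*sqrt(2)*c^3/2 + 5*c^3/2 - 39*c^2/2 - 15*sqrt(2)*c^2/4 + 9*c + 117*sqrt(2)*c/4 - 27*sqrt(2)/2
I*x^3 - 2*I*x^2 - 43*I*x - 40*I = (x - 8)*(x + 5)*(I*x + I)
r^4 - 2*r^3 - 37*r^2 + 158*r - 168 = (r - 4)*(r - 3)*(r - 2)*(r + 7)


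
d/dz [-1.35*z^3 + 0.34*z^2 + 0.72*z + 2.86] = -4.05*z^2 + 0.68*z + 0.72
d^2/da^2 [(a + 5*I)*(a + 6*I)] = 2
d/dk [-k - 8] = -1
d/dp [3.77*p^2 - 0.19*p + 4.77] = 7.54*p - 0.19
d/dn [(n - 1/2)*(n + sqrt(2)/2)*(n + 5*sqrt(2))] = 3*n^2 - n + 11*sqrt(2)*n - 11*sqrt(2)/4 + 5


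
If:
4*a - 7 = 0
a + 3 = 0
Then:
No Solution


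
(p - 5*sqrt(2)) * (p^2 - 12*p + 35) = p^3 - 12*p^2 - 5*sqrt(2)*p^2 + 35*p + 60*sqrt(2)*p - 175*sqrt(2)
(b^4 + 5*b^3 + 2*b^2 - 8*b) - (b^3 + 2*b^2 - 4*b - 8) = b^4 + 4*b^3 - 4*b + 8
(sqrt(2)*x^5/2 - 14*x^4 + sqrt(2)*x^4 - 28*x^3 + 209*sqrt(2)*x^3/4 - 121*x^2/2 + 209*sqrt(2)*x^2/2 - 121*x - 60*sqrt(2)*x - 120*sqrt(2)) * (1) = sqrt(2)*x^5/2 - 14*x^4 + sqrt(2)*x^4 - 28*x^3 + 209*sqrt(2)*x^3/4 - 121*x^2/2 + 209*sqrt(2)*x^2/2 - 121*x - 60*sqrt(2)*x - 120*sqrt(2)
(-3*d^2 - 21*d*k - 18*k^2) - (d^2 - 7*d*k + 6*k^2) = -4*d^2 - 14*d*k - 24*k^2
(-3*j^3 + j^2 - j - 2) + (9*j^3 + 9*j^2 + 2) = 6*j^3 + 10*j^2 - j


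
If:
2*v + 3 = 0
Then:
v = -3/2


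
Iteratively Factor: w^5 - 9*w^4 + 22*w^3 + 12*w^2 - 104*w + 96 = (w - 4)*(w^4 - 5*w^3 + 2*w^2 + 20*w - 24) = (w - 4)*(w - 3)*(w^3 - 2*w^2 - 4*w + 8) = (w - 4)*(w - 3)*(w + 2)*(w^2 - 4*w + 4) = (w - 4)*(w - 3)*(w - 2)*(w + 2)*(w - 2)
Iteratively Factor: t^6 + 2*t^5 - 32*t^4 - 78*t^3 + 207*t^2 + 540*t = (t + 3)*(t^5 - t^4 - 29*t^3 + 9*t^2 + 180*t) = (t - 3)*(t + 3)*(t^4 + 2*t^3 - 23*t^2 - 60*t) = (t - 3)*(t + 3)*(t + 4)*(t^3 - 2*t^2 - 15*t) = (t - 3)*(t + 3)^2*(t + 4)*(t^2 - 5*t) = (t - 5)*(t - 3)*(t + 3)^2*(t + 4)*(t)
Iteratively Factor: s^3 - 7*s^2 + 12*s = (s - 4)*(s^2 - 3*s) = (s - 4)*(s - 3)*(s)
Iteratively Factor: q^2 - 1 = (q + 1)*(q - 1)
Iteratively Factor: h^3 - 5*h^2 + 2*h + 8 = (h + 1)*(h^2 - 6*h + 8) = (h - 4)*(h + 1)*(h - 2)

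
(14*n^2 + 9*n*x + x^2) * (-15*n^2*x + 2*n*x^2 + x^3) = -210*n^4*x - 107*n^3*x^2 + 17*n^2*x^3 + 11*n*x^4 + x^5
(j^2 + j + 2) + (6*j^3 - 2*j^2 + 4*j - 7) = 6*j^3 - j^2 + 5*j - 5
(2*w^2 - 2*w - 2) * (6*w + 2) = 12*w^3 - 8*w^2 - 16*w - 4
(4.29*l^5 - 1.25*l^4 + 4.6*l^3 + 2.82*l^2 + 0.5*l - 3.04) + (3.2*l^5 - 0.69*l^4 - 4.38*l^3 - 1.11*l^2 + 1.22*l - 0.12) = 7.49*l^5 - 1.94*l^4 + 0.22*l^3 + 1.71*l^2 + 1.72*l - 3.16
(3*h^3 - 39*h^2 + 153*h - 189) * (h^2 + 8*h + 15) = 3*h^5 - 15*h^4 - 114*h^3 + 450*h^2 + 783*h - 2835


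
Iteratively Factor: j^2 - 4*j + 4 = (j - 2)*(j - 2)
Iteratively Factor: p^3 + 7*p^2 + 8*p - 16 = (p + 4)*(p^2 + 3*p - 4) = (p + 4)^2*(p - 1)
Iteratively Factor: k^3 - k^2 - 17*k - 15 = (k - 5)*(k^2 + 4*k + 3) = (k - 5)*(k + 1)*(k + 3)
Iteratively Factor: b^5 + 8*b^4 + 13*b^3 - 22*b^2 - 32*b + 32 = (b + 2)*(b^4 + 6*b^3 + b^2 - 24*b + 16) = (b + 2)*(b + 4)*(b^3 + 2*b^2 - 7*b + 4) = (b - 1)*(b + 2)*(b + 4)*(b^2 + 3*b - 4) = (b - 1)*(b + 2)*(b + 4)^2*(b - 1)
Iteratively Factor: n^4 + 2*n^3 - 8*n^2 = (n + 4)*(n^3 - 2*n^2) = n*(n + 4)*(n^2 - 2*n) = n^2*(n + 4)*(n - 2)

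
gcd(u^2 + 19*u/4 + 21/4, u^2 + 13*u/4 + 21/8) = u + 7/4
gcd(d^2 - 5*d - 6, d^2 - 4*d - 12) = d - 6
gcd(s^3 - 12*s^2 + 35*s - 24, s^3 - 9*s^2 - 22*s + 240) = s - 8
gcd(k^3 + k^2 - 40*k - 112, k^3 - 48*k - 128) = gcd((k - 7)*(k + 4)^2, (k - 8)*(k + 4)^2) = k^2 + 8*k + 16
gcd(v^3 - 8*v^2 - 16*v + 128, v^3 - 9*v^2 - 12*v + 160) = v^2 - 4*v - 32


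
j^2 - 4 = (j - 2)*(j + 2)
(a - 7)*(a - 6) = a^2 - 13*a + 42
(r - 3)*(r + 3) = r^2 - 9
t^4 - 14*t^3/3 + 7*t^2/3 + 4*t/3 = t*(t - 4)*(t - 1)*(t + 1/3)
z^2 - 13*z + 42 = (z - 7)*(z - 6)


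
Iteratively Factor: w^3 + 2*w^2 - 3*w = (w)*(w^2 + 2*w - 3) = w*(w + 3)*(w - 1)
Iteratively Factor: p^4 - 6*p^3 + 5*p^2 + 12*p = (p - 3)*(p^3 - 3*p^2 - 4*p) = (p - 3)*(p + 1)*(p^2 - 4*p) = p*(p - 3)*(p + 1)*(p - 4)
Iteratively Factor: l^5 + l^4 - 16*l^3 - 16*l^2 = (l + 1)*(l^4 - 16*l^2) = (l - 4)*(l + 1)*(l^3 + 4*l^2) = l*(l - 4)*(l + 1)*(l^2 + 4*l) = l*(l - 4)*(l + 1)*(l + 4)*(l)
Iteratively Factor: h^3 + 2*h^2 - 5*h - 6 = (h + 1)*(h^2 + h - 6) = (h - 2)*(h + 1)*(h + 3)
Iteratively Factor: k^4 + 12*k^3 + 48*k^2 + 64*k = (k + 4)*(k^3 + 8*k^2 + 16*k) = (k + 4)^2*(k^2 + 4*k) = (k + 4)^3*(k)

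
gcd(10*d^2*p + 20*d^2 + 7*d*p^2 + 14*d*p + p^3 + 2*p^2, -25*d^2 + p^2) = 5*d + p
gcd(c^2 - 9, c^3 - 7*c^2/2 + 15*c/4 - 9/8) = 1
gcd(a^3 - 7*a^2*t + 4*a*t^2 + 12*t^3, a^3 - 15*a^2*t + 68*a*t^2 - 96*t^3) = 1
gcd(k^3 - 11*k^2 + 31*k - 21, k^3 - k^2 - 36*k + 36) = k - 1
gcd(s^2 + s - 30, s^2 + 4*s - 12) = s + 6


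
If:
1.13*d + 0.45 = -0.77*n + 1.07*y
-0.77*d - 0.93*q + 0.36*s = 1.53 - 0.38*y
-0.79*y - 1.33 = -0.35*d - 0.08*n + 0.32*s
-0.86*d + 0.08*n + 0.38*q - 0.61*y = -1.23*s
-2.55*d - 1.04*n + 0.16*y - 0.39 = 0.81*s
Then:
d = 1.71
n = -6.12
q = -3.35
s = 1.55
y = -2.17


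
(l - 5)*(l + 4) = l^2 - l - 20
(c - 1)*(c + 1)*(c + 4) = c^3 + 4*c^2 - c - 4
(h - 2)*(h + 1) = h^2 - h - 2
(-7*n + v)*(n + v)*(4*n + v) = -28*n^3 - 31*n^2*v - 2*n*v^2 + v^3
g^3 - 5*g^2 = g^2*(g - 5)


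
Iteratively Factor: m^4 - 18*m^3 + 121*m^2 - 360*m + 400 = (m - 4)*(m^3 - 14*m^2 + 65*m - 100) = (m - 5)*(m - 4)*(m^2 - 9*m + 20) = (m - 5)*(m - 4)^2*(m - 5)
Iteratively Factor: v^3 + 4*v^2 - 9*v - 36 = (v + 3)*(v^2 + v - 12) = (v - 3)*(v + 3)*(v + 4)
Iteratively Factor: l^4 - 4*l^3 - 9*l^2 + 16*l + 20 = (l + 1)*(l^3 - 5*l^2 - 4*l + 20) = (l + 1)*(l + 2)*(l^2 - 7*l + 10) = (l - 2)*(l + 1)*(l + 2)*(l - 5)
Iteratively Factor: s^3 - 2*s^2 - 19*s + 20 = (s - 5)*(s^2 + 3*s - 4) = (s - 5)*(s - 1)*(s + 4)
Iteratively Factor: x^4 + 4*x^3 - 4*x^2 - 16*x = (x + 2)*(x^3 + 2*x^2 - 8*x) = (x - 2)*(x + 2)*(x^2 + 4*x) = (x - 2)*(x + 2)*(x + 4)*(x)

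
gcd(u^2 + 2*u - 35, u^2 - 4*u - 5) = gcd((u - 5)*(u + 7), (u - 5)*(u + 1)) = u - 5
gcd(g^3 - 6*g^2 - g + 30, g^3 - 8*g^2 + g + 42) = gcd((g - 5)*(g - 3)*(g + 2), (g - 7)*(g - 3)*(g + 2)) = g^2 - g - 6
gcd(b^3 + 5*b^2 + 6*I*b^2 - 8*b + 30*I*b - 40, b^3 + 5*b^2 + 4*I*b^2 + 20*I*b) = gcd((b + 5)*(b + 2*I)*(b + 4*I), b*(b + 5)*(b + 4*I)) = b^2 + b*(5 + 4*I) + 20*I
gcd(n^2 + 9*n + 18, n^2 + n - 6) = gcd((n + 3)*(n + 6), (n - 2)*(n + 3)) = n + 3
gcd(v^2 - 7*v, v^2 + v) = v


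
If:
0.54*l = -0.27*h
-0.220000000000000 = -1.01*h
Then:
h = 0.22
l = -0.11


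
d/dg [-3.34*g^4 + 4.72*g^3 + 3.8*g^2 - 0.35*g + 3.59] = -13.36*g^3 + 14.16*g^2 + 7.6*g - 0.35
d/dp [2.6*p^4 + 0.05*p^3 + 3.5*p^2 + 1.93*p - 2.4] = 10.4*p^3 + 0.15*p^2 + 7.0*p + 1.93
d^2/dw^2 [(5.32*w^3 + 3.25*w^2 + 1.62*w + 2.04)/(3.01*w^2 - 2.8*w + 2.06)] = (-5.6843418860808e-14*w^5 + 101.57994*w^3 - 194.130636*w^2 - 27.97284*w + 52.960472)/(27.270901*w^6 - 76.10484*w^5 + 126.786618*w^4 - 126.12208*w^3 + 86.770908*w^2 - 35.64624*w + 8.741816)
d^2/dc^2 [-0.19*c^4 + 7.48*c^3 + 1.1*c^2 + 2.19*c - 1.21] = -2.28*c^2 + 44.88*c + 2.2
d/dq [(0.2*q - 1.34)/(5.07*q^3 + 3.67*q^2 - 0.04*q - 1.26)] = (-2.028*q^3 + 19.6474*q^2 + 9.8356*q - 0.3056)/(25.7049*q^6 + 37.2138*q^5 + 13.0633*q^4 - 13.07*q^3 - 9.2468*q^2 + 0.1008*q + 1.5876)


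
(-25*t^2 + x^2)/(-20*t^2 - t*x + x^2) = (5*t + x)/(4*t + x)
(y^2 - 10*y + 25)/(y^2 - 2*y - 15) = (y - 5)/(y + 3)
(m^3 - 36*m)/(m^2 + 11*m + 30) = m*(m - 6)/(m + 5)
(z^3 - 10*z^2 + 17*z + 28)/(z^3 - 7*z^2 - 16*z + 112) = (z + 1)/(z + 4)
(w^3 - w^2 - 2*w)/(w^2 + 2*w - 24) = w*(w^2 - w - 2)/(w^2 + 2*w - 24)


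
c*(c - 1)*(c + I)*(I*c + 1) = I*c^4 - I*c^3 + I*c^2 - I*c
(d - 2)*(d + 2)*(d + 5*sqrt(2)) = d^3 + 5*sqrt(2)*d^2 - 4*d - 20*sqrt(2)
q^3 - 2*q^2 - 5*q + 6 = (q - 3)*(q - 1)*(q + 2)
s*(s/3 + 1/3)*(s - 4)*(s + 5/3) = s^4/3 - 4*s^3/9 - 3*s^2 - 20*s/9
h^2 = h^2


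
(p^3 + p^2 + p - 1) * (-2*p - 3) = -2*p^4 - 5*p^3 - 5*p^2 - p + 3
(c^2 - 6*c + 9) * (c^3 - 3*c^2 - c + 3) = c^5 - 9*c^4 + 26*c^3 - 18*c^2 - 27*c + 27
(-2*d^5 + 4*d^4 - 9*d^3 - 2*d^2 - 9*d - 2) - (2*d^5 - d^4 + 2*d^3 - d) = -4*d^5 + 5*d^4 - 11*d^3 - 2*d^2 - 8*d - 2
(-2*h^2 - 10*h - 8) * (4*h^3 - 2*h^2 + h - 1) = -8*h^5 - 36*h^4 - 14*h^3 + 8*h^2 + 2*h + 8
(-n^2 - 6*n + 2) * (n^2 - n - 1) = -n^4 - 5*n^3 + 9*n^2 + 4*n - 2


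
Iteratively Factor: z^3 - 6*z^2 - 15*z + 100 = (z - 5)*(z^2 - z - 20) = (z - 5)*(z + 4)*(z - 5)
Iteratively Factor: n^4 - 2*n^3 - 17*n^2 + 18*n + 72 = (n - 3)*(n^3 + n^2 - 14*n - 24) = (n - 4)*(n - 3)*(n^2 + 5*n + 6) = (n - 4)*(n - 3)*(n + 2)*(n + 3)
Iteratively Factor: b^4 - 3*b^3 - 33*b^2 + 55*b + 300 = (b - 5)*(b^3 + 2*b^2 - 23*b - 60) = (b - 5)*(b + 3)*(b^2 - b - 20) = (b - 5)^2*(b + 3)*(b + 4)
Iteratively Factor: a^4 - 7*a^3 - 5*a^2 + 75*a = (a)*(a^3 - 7*a^2 - 5*a + 75) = a*(a - 5)*(a^2 - 2*a - 15) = a*(a - 5)*(a + 3)*(a - 5)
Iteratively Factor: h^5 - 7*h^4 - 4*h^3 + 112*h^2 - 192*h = (h - 3)*(h^4 - 4*h^3 - 16*h^2 + 64*h) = h*(h - 3)*(h^3 - 4*h^2 - 16*h + 64) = h*(h - 4)*(h - 3)*(h^2 - 16) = h*(h - 4)^2*(h - 3)*(h + 4)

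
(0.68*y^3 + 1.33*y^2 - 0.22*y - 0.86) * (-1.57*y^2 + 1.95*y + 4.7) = -1.0676*y^5 - 0.7621*y^4 + 6.1349*y^3 + 7.1722*y^2 - 2.711*y - 4.042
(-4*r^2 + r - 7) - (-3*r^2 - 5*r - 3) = -r^2 + 6*r - 4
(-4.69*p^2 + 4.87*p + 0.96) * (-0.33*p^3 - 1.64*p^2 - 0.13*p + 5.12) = 1.5477*p^5 + 6.0845*p^4 - 7.6939*p^3 - 26.2203*p^2 + 24.8096*p + 4.9152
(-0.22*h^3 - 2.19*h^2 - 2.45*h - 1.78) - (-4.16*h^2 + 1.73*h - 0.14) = -0.22*h^3 + 1.97*h^2 - 4.18*h - 1.64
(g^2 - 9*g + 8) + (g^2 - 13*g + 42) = 2*g^2 - 22*g + 50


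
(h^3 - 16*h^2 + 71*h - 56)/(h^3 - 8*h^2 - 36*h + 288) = (h^2 - 8*h + 7)/(h^2 - 36)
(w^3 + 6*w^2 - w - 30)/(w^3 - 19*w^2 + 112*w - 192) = (w^3 + 6*w^2 - w - 30)/(w^3 - 19*w^2 + 112*w - 192)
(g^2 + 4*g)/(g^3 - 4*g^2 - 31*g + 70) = g*(g + 4)/(g^3 - 4*g^2 - 31*g + 70)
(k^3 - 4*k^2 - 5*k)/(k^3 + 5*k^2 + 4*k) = (k - 5)/(k + 4)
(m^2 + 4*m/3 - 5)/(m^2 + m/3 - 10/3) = (m + 3)/(m + 2)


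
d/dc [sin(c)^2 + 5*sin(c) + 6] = (2*sin(c) + 5)*cos(c)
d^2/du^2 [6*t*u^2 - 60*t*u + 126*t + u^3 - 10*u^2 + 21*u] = 12*t + 6*u - 20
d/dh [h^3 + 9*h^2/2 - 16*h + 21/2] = 3*h^2 + 9*h - 16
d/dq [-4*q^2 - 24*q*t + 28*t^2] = -8*q - 24*t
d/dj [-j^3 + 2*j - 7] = 2 - 3*j^2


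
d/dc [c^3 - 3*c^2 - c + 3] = 3*c^2 - 6*c - 1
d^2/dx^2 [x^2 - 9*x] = 2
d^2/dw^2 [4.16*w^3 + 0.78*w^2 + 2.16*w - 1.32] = 24.96*w + 1.56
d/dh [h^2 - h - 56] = 2*h - 1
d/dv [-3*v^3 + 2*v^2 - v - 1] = -9*v^2 + 4*v - 1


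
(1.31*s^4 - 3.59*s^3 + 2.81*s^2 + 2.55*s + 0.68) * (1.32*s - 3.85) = 1.7292*s^5 - 9.7823*s^4 + 17.5307*s^3 - 7.4525*s^2 - 8.9199*s - 2.618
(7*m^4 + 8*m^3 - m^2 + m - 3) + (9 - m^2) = 7*m^4 + 8*m^3 - 2*m^2 + m + 6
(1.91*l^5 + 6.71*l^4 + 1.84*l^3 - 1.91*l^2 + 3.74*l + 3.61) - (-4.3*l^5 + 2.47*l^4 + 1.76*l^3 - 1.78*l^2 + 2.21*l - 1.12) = 6.21*l^5 + 4.24*l^4 + 0.0800000000000001*l^3 - 0.13*l^2 + 1.53*l + 4.73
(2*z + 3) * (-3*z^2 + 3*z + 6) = -6*z^3 - 3*z^2 + 21*z + 18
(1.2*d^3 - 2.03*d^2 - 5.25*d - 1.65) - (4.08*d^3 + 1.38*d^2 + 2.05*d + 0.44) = -2.88*d^3 - 3.41*d^2 - 7.3*d - 2.09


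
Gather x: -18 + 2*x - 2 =2*x - 20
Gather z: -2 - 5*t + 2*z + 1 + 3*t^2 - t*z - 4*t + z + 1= 3*t^2 - 9*t + z*(3 - t)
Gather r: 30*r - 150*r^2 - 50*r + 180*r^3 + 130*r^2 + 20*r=180*r^3 - 20*r^2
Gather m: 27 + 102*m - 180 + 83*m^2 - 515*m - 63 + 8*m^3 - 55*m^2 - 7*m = 8*m^3 + 28*m^2 - 420*m - 216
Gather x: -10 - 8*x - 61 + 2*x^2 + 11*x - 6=2*x^2 + 3*x - 77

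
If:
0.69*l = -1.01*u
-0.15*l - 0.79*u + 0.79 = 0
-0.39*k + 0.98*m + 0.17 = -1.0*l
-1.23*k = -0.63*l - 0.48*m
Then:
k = -0.35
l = -2.03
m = 1.75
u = 1.38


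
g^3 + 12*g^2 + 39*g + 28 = (g + 1)*(g + 4)*(g + 7)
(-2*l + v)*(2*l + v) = -4*l^2 + v^2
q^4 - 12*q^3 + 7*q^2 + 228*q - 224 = (q - 8)*(q - 7)*(q - 1)*(q + 4)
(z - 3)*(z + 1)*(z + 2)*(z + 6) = z^4 + 6*z^3 - 7*z^2 - 48*z - 36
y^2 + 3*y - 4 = (y - 1)*(y + 4)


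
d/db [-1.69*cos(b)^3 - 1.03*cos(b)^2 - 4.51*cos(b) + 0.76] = (5.07*cos(b)^2 + 2.06*cos(b) + 4.51)*sin(b)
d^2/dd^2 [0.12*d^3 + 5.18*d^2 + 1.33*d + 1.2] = 0.72*d + 10.36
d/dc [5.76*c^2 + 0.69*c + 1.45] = 11.52*c + 0.69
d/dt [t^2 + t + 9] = 2*t + 1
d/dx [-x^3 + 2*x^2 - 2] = x*(4 - 3*x)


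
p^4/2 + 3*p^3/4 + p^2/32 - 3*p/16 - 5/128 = (p/2 + 1/4)*(p - 1/2)*(p + 1/4)*(p + 5/4)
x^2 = x^2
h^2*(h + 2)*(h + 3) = h^4 + 5*h^3 + 6*h^2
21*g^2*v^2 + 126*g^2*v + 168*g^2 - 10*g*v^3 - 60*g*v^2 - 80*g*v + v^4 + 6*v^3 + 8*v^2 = (-7*g + v)*(-3*g + v)*(v + 2)*(v + 4)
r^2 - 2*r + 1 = (r - 1)^2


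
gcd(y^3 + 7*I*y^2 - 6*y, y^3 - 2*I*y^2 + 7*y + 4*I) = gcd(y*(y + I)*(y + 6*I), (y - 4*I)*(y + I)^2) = y + I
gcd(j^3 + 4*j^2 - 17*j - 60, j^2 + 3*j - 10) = j + 5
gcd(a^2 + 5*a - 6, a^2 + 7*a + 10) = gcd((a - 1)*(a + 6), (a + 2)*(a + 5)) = 1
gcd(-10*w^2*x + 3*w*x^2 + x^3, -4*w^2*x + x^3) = -2*w*x + x^2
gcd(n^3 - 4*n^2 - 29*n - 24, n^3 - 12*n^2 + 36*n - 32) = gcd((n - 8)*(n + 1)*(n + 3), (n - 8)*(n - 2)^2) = n - 8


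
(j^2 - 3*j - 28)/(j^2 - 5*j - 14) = (j + 4)/(j + 2)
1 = 1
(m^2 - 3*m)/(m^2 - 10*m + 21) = m/(m - 7)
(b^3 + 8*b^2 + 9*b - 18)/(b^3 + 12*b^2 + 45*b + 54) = (b - 1)/(b + 3)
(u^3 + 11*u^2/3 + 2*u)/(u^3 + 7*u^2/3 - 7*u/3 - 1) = u*(3*u + 2)/(3*u^2 - 2*u - 1)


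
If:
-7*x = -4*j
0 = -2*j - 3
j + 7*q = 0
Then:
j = -3/2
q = 3/14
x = -6/7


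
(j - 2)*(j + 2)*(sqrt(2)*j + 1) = sqrt(2)*j^3 + j^2 - 4*sqrt(2)*j - 4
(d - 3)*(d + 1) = d^2 - 2*d - 3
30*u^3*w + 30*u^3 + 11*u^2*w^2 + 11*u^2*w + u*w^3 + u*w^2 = (5*u + w)*(6*u + w)*(u*w + u)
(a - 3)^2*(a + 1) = a^3 - 5*a^2 + 3*a + 9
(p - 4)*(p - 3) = p^2 - 7*p + 12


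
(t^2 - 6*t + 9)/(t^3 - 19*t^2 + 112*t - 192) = (t - 3)/(t^2 - 16*t + 64)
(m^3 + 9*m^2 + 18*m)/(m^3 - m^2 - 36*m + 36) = m*(m + 3)/(m^2 - 7*m + 6)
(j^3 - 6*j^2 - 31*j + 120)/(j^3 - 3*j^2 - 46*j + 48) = (j^2 + 2*j - 15)/(j^2 + 5*j - 6)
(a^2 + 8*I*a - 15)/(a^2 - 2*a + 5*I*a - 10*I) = (a + 3*I)/(a - 2)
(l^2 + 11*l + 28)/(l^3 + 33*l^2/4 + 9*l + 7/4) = 4*(l + 4)/(4*l^2 + 5*l + 1)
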